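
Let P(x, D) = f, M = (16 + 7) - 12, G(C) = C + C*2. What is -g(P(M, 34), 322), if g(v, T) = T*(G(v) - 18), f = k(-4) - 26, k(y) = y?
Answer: 34776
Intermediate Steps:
G(C) = 3*C (G(C) = C + 2*C = 3*C)
f = -30 (f = -4 - 26 = -30)
M = 11 (M = 23 - 12 = 11)
P(x, D) = -30
g(v, T) = T*(-18 + 3*v) (g(v, T) = T*(3*v - 18) = T*(-18 + 3*v))
-g(P(M, 34), 322) = -3*322*(-6 - 30) = -3*322*(-36) = -1*(-34776) = 34776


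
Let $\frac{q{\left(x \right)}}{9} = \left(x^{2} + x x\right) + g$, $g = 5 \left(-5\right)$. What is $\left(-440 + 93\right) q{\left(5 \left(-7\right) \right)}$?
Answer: $-7573275$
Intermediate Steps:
$g = -25$
$q{\left(x \right)} = -225 + 18 x^{2}$ ($q{\left(x \right)} = 9 \left(\left(x^{2} + x x\right) - 25\right) = 9 \left(\left(x^{2} + x^{2}\right) - 25\right) = 9 \left(2 x^{2} - 25\right) = 9 \left(-25 + 2 x^{2}\right) = -225 + 18 x^{2}$)
$\left(-440 + 93\right) q{\left(5 \left(-7\right) \right)} = \left(-440 + 93\right) \left(-225 + 18 \left(5 \left(-7\right)\right)^{2}\right) = - 347 \left(-225 + 18 \left(-35\right)^{2}\right) = - 347 \left(-225 + 18 \cdot 1225\right) = - 347 \left(-225 + 22050\right) = \left(-347\right) 21825 = -7573275$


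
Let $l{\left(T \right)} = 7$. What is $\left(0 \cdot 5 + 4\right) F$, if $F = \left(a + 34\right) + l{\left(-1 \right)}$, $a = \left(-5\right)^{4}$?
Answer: $2664$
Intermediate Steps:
$a = 625$
$F = 666$ ($F = \left(625 + 34\right) + 7 = 659 + 7 = 666$)
$\left(0 \cdot 5 + 4\right) F = \left(0 \cdot 5 + 4\right) 666 = \left(0 + 4\right) 666 = 4 \cdot 666 = 2664$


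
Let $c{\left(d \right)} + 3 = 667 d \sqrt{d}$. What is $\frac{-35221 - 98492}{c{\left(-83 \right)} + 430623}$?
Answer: $- \frac{57579492060}{439815331043} - \frac{7402485393 i \sqrt{83}}{439815331043} \approx -0.13092 - 0.15334 i$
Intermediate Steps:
$c{\left(d \right)} = -3 + 667 d^{\frac{3}{2}}$ ($c{\left(d \right)} = -3 + 667 d \sqrt{d} = -3 + 667 d^{\frac{3}{2}}$)
$\frac{-35221 - 98492}{c{\left(-83 \right)} + 430623} = \frac{-35221 - 98492}{\left(-3 + 667 \left(-83\right)^{\frac{3}{2}}\right) + 430623} = - \frac{133713}{\left(-3 + 667 \left(- 83 i \sqrt{83}\right)\right) + 430623} = - \frac{133713}{\left(-3 - 55361 i \sqrt{83}\right) + 430623} = - \frac{133713}{430620 - 55361 i \sqrt{83}}$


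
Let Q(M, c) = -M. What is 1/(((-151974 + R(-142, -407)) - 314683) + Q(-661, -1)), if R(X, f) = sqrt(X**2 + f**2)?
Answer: -465996/217152086203 - sqrt(185813)/217152086203 ≈ -2.1479e-6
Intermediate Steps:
1/(((-151974 + R(-142, -407)) - 314683) + Q(-661, -1)) = 1/(((-151974 + sqrt((-142)**2 + (-407)**2)) - 314683) - 1*(-661)) = 1/(((-151974 + sqrt(20164 + 165649)) - 314683) + 661) = 1/(((-151974 + sqrt(185813)) - 314683) + 661) = 1/((-466657 + sqrt(185813)) + 661) = 1/(-465996 + sqrt(185813))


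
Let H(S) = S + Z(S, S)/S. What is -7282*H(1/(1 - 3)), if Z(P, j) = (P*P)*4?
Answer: 18205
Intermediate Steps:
Z(P, j) = 4*P² (Z(P, j) = P²*4 = 4*P²)
H(S) = 5*S (H(S) = S + (4*S²)/S = S + 4*S = 5*S)
-7282*H(1/(1 - 3)) = -36410/(1 - 3) = -36410/(-2) = -36410*(-1)/2 = -7282*(-5/2) = 18205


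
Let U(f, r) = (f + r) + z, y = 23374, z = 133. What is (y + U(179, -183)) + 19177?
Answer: 42680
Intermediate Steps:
U(f, r) = 133 + f + r (U(f, r) = (f + r) + 133 = 133 + f + r)
(y + U(179, -183)) + 19177 = (23374 + (133 + 179 - 183)) + 19177 = (23374 + 129) + 19177 = 23503 + 19177 = 42680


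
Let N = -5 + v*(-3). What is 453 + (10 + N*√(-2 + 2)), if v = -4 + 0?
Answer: 463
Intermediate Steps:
v = -4
N = 7 (N = -5 - 4*(-3) = -5 + 12 = 7)
453 + (10 + N*√(-2 + 2)) = 453 + (10 + 7*√(-2 + 2)) = 453 + (10 + 7*√0) = 453 + (10 + 7*0) = 453 + (10 + 0) = 453 + 10 = 463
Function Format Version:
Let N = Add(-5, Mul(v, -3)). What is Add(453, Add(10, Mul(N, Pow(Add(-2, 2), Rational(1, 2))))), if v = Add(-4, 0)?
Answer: 463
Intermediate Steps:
v = -4
N = 7 (N = Add(-5, Mul(-4, -3)) = Add(-5, 12) = 7)
Add(453, Add(10, Mul(N, Pow(Add(-2, 2), Rational(1, 2))))) = Add(453, Add(10, Mul(7, Pow(Add(-2, 2), Rational(1, 2))))) = Add(453, Add(10, Mul(7, Pow(0, Rational(1, 2))))) = Add(453, Add(10, Mul(7, 0))) = Add(453, Add(10, 0)) = Add(453, 10) = 463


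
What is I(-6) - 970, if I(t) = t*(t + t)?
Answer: -898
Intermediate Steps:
I(t) = 2*t**2 (I(t) = t*(2*t) = 2*t**2)
I(-6) - 970 = 2*(-6)**2 - 970 = 2*36 - 970 = 72 - 970 = -898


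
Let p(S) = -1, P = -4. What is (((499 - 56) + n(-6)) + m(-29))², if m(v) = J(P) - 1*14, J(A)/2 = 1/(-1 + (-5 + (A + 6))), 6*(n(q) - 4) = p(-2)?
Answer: 1682209/9 ≈ 1.8691e+5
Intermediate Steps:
n(q) = 23/6 (n(q) = 4 + (⅙)*(-1) = 4 - ⅙ = 23/6)
J(A) = 2/A (J(A) = 2/(-1 + (-5 + (A + 6))) = 2/(-1 + (-5 + (6 + A))) = 2/(-1 + (1 + A)) = 2/A)
m(v) = -29/2 (m(v) = 2/(-4) - 1*14 = 2*(-¼) - 14 = -½ - 14 = -29/2)
(((499 - 56) + n(-6)) + m(-29))² = (((499 - 56) + 23/6) - 29/2)² = ((443 + 23/6) - 29/2)² = (2681/6 - 29/2)² = (1297/3)² = 1682209/9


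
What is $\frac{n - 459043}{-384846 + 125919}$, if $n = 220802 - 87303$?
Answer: $\frac{325544}{258927} \approx 1.2573$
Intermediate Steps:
$n = 133499$ ($n = 220802 - 87303 = 133499$)
$\frac{n - 459043}{-384846 + 125919} = \frac{133499 - 459043}{-384846 + 125919} = - \frac{325544}{-258927} = \left(-325544\right) \left(- \frac{1}{258927}\right) = \frac{325544}{258927}$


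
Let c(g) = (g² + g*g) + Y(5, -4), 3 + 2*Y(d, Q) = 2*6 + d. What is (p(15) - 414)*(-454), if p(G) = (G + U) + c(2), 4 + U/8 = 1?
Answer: 185232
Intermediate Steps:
U = -24 (U = -32 + 8*1 = -32 + 8 = -24)
Y(d, Q) = 9/2 + d/2 (Y(d, Q) = -3/2 + (2*6 + d)/2 = -3/2 + (12 + d)/2 = -3/2 + (6 + d/2) = 9/2 + d/2)
c(g) = 7 + 2*g² (c(g) = (g² + g*g) + (9/2 + (½)*5) = (g² + g²) + (9/2 + 5/2) = 2*g² + 7 = 7 + 2*g²)
p(G) = -9 + G (p(G) = (G - 24) + (7 + 2*2²) = (-24 + G) + (7 + 2*4) = (-24 + G) + (7 + 8) = (-24 + G) + 15 = -9 + G)
(p(15) - 414)*(-454) = ((-9 + 15) - 414)*(-454) = (6 - 414)*(-454) = -408*(-454) = 185232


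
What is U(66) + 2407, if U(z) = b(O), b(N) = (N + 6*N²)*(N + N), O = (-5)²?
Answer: 191157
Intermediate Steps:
O = 25
b(N) = 2*N*(N + 6*N²) (b(N) = (N + 6*N²)*(2*N) = 2*N*(N + 6*N²))
U(z) = 188750 (U(z) = 25²*(2 + 12*25) = 625*(2 + 300) = 625*302 = 188750)
U(66) + 2407 = 188750 + 2407 = 191157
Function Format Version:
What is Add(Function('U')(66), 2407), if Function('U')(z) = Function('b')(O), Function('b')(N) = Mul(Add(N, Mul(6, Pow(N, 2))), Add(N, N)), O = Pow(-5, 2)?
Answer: 191157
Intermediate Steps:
O = 25
Function('b')(N) = Mul(2, N, Add(N, Mul(6, Pow(N, 2)))) (Function('b')(N) = Mul(Add(N, Mul(6, Pow(N, 2))), Mul(2, N)) = Mul(2, N, Add(N, Mul(6, Pow(N, 2)))))
Function('U')(z) = 188750 (Function('U')(z) = Mul(Pow(25, 2), Add(2, Mul(12, 25))) = Mul(625, Add(2, 300)) = Mul(625, 302) = 188750)
Add(Function('U')(66), 2407) = Add(188750, 2407) = 191157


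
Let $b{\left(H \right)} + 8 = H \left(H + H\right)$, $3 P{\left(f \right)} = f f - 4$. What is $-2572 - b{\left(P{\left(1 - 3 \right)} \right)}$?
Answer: $-2564$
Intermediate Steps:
$P{\left(f \right)} = - \frac{4}{3} + \frac{f^{2}}{3}$ ($P{\left(f \right)} = \frac{f f - 4}{3} = \frac{f^{2} - 4}{3} = \frac{-4 + f^{2}}{3} = - \frac{4}{3} + \frac{f^{2}}{3}$)
$b{\left(H \right)} = -8 + 2 H^{2}$ ($b{\left(H \right)} = -8 + H \left(H + H\right) = -8 + H 2 H = -8 + 2 H^{2}$)
$-2572 - b{\left(P{\left(1 - 3 \right)} \right)} = -2572 - \left(-8 + 2 \left(- \frac{4}{3} + \frac{\left(1 - 3\right)^{2}}{3}\right)^{2}\right) = -2572 - \left(-8 + 2 \left(- \frac{4}{3} + \frac{\left(-2\right)^{2}}{3}\right)^{2}\right) = -2572 - \left(-8 + 2 \left(- \frac{4}{3} + \frac{1}{3} \cdot 4\right)^{2}\right) = -2572 - \left(-8 + 2 \left(- \frac{4}{3} + \frac{4}{3}\right)^{2}\right) = -2572 - \left(-8 + 2 \cdot 0^{2}\right) = -2572 - \left(-8 + 2 \cdot 0\right) = -2572 - \left(-8 + 0\right) = -2572 - -8 = -2572 + 8 = -2564$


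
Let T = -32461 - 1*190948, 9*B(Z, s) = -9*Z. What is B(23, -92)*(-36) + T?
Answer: -222581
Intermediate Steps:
B(Z, s) = -Z (B(Z, s) = (-9*Z)/9 = -Z)
T = -223409 (T = -32461 - 190948 = -223409)
B(23, -92)*(-36) + T = -1*23*(-36) - 223409 = -23*(-36) - 223409 = 828 - 223409 = -222581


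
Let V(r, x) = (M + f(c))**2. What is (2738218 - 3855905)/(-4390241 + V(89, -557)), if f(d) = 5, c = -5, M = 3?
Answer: 1117687/4390177 ≈ 0.25459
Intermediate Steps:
V(r, x) = 64 (V(r, x) = (3 + 5)**2 = 8**2 = 64)
(2738218 - 3855905)/(-4390241 + V(89, -557)) = (2738218 - 3855905)/(-4390241 + 64) = -1117687/(-4390177) = -1117687*(-1/4390177) = 1117687/4390177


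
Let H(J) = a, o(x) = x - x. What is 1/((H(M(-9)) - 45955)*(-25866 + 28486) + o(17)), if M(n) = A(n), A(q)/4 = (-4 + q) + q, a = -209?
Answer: -1/120949680 ≈ -8.2679e-9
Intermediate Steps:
A(q) = -16 + 8*q (A(q) = 4*((-4 + q) + q) = 4*(-4 + 2*q) = -16 + 8*q)
M(n) = -16 + 8*n
o(x) = 0
H(J) = -209
1/((H(M(-9)) - 45955)*(-25866 + 28486) + o(17)) = 1/((-209 - 45955)*(-25866 + 28486) + 0) = 1/(-46164*2620 + 0) = 1/(-120949680 + 0) = 1/(-120949680) = -1/120949680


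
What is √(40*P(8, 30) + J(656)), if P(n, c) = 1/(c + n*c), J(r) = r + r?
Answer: 2*√26571/9 ≈ 36.224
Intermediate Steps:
J(r) = 2*r
P(n, c) = 1/(c + c*n)
√(40*P(8, 30) + J(656)) = √(40*(1/(30*(1 + 8))) + 2*656) = √(40*((1/30)/9) + 1312) = √(40*((1/30)*(⅑)) + 1312) = √(40*(1/270) + 1312) = √(4/27 + 1312) = √(35428/27) = 2*√26571/9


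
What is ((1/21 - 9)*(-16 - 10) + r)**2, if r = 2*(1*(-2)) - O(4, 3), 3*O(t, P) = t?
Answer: 2534464/49 ≈ 51724.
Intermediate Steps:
O(t, P) = t/3
r = -16/3 (r = 2*(1*(-2)) - 4/3 = 2*(-2) - 1*4/3 = -4 - 4/3 = -16/3 ≈ -5.3333)
((1/21 - 9)*(-16 - 10) + r)**2 = ((1/21 - 9)*(-16 - 10) - 16/3)**2 = ((1/21 - 9)*(-26) - 16/3)**2 = (-188/21*(-26) - 16/3)**2 = (4888/21 - 16/3)**2 = (1592/7)**2 = 2534464/49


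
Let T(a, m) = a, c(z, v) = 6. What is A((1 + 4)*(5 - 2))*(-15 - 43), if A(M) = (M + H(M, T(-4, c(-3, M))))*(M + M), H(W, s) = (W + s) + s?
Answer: -38280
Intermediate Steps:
H(W, s) = W + 2*s
A(M) = 2*M*(-8 + 2*M) (A(M) = (M + (M + 2*(-4)))*(M + M) = (M + (M - 8))*(2*M) = (M + (-8 + M))*(2*M) = (-8 + 2*M)*(2*M) = 2*M*(-8 + 2*M))
A((1 + 4)*(5 - 2))*(-15 - 43) = (4*((1 + 4)*(5 - 2))*(-4 + (1 + 4)*(5 - 2)))*(-15 - 43) = (4*(5*3)*(-4 + 5*3))*(-58) = (4*15*(-4 + 15))*(-58) = (4*15*11)*(-58) = 660*(-58) = -38280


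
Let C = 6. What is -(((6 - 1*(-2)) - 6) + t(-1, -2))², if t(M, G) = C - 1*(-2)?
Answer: -100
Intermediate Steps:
t(M, G) = 8 (t(M, G) = 6 - 1*(-2) = 6 + 2 = 8)
-(((6 - 1*(-2)) - 6) + t(-1, -2))² = -(((6 - 1*(-2)) - 6) + 8)² = -(((6 + 2) - 6) + 8)² = -((8 - 6) + 8)² = -(2 + 8)² = -1*10² = -1*100 = -100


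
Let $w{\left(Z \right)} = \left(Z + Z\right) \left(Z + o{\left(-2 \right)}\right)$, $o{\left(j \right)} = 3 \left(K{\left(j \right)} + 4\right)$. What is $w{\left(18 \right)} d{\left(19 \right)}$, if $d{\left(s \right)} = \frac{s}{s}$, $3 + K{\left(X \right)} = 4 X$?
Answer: $-108$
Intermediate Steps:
$K{\left(X \right)} = -3 + 4 X$
$o{\left(j \right)} = 3 + 12 j$ ($o{\left(j \right)} = 3 \left(\left(-3 + 4 j\right) + 4\right) = 3 \left(1 + 4 j\right) = 3 + 12 j$)
$d{\left(s \right)} = 1$
$w{\left(Z \right)} = 2 Z \left(-21 + Z\right)$ ($w{\left(Z \right)} = \left(Z + Z\right) \left(Z + \left(3 + 12 \left(-2\right)\right)\right) = 2 Z \left(Z + \left(3 - 24\right)\right) = 2 Z \left(Z - 21\right) = 2 Z \left(-21 + Z\right)$)
$w{\left(18 \right)} d{\left(19 \right)} = 2 \cdot 18 \left(-21 + 18\right) 1 = 2 \cdot 18 \left(-3\right) 1 = \left(-108\right) 1 = -108$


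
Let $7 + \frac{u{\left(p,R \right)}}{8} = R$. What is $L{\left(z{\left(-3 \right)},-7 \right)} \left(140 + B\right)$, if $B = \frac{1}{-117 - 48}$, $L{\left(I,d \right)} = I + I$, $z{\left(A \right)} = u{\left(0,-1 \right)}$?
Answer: $- \frac{2956672}{165} \approx -17919.0$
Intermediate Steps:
$u{\left(p,R \right)} = -56 + 8 R$
$z{\left(A \right)} = -64$ ($z{\left(A \right)} = -56 + 8 \left(-1\right) = -56 - 8 = -64$)
$L{\left(I,d \right)} = 2 I$
$B = - \frac{1}{165}$ ($B = \frac{1}{-165} = - \frac{1}{165} \approx -0.0060606$)
$L{\left(z{\left(-3 \right)},-7 \right)} \left(140 + B\right) = 2 \left(-64\right) \left(140 - \frac{1}{165}\right) = \left(-128\right) \frac{23099}{165} = - \frac{2956672}{165}$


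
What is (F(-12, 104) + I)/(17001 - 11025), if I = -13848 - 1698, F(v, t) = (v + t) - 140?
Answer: -2599/996 ≈ -2.6094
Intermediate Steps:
F(v, t) = -140 + t + v (F(v, t) = (t + v) - 140 = -140 + t + v)
I = -15546
(F(-12, 104) + I)/(17001 - 11025) = ((-140 + 104 - 12) - 15546)/(17001 - 11025) = (-48 - 15546)/5976 = -15594*1/5976 = -2599/996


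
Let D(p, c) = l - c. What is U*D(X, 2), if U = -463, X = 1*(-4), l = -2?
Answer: 1852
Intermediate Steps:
X = -4
D(p, c) = -2 - c
U*D(X, 2) = -463*(-2 - 1*2) = -463*(-2 - 2) = -463*(-4) = 1852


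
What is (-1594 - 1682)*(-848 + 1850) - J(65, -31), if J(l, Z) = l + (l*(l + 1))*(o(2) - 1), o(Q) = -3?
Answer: -3265457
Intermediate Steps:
J(l, Z) = l - 4*l*(1 + l) (J(l, Z) = l + (l*(l + 1))*(-3 - 1) = l + (l*(1 + l))*(-4) = l - 4*l*(1 + l))
(-1594 - 1682)*(-848 + 1850) - J(65, -31) = (-1594 - 1682)*(-848 + 1850) - (-1)*65*(3 + 4*65) = -3276*1002 - (-1)*65*(3 + 260) = -3282552 - (-1)*65*263 = -3282552 - 1*(-17095) = -3282552 + 17095 = -3265457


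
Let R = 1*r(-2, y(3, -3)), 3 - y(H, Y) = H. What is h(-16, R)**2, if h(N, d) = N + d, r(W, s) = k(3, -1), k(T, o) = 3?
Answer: 169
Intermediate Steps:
y(H, Y) = 3 - H
r(W, s) = 3
R = 3 (R = 1*3 = 3)
h(-16, R)**2 = (-16 + 3)**2 = (-13)**2 = 169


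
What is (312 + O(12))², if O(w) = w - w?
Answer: 97344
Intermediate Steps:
O(w) = 0
(312 + O(12))² = (312 + 0)² = 312² = 97344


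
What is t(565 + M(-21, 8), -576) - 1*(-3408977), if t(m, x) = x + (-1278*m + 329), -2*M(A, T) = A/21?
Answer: 2686021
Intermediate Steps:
M(A, T) = -A/42 (M(A, T) = -A/(2*21) = -A/42)
t(m, x) = 329 + x - 1278*m (t(m, x) = x + (329 - 1278*m) = 329 + x - 1278*m)
t(565 + M(-21, 8), -576) - 1*(-3408977) = (329 - 576 - 1278*(565 - 1/42*(-21))) - 1*(-3408977) = (329 - 576 - 1278*(565 + 1/2)) + 3408977 = (329 - 576 - 1278*1131/2) + 3408977 = (329 - 576 - 722709) + 3408977 = -722956 + 3408977 = 2686021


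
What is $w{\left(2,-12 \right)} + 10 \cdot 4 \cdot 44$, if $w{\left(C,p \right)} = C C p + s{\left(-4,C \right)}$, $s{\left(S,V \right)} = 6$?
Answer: $1718$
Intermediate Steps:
$w{\left(C,p \right)} = 6 + p C^{2}$ ($w{\left(C,p \right)} = C C p + 6 = C^{2} p + 6 = p C^{2} + 6 = 6 + p C^{2}$)
$w{\left(2,-12 \right)} + 10 \cdot 4 \cdot 44 = \left(6 - 12 \cdot 2^{2}\right) + 10 \cdot 4 \cdot 44 = \left(6 - 48\right) + 40 \cdot 44 = \left(6 - 48\right) + 1760 = -42 + 1760 = 1718$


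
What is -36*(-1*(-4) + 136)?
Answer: -5040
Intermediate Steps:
-36*(-1*(-4) + 136) = -36*(4 + 136) = -36*140 = -5040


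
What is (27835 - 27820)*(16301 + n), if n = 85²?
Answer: 352890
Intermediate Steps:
n = 7225
(27835 - 27820)*(16301 + n) = (27835 - 27820)*(16301 + 7225) = 15*23526 = 352890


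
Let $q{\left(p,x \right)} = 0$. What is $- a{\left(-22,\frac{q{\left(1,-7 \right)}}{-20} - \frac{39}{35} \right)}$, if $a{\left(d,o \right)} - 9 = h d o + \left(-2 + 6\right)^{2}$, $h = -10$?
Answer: $\frac{1541}{7} \approx 220.14$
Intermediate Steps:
$a{\left(d,o \right)} = 25 - 10 d o$ ($a{\left(d,o \right)} = 9 + \left(- 10 d o + \left(-2 + 6\right)^{2}\right) = 9 - \left(-16 + 10 d o\right) = 25 - 10 d o$)
$- a{\left(-22,\frac{q{\left(1,-7 \right)}}{-20} - \frac{39}{35} \right)} = - (25 - - 220 \left(\frac{0}{-20} - \frac{39}{35}\right)) = - (25 - - 220 \left(0 \left(- \frac{1}{20}\right) - \frac{39}{35}\right)) = - (25 - - 220 \left(0 - \frac{39}{35}\right)) = - (25 - \left(-220\right) \left(- \frac{39}{35}\right)) = - (25 - \frac{1716}{7}) = \left(-1\right) \left(- \frac{1541}{7}\right) = \frac{1541}{7}$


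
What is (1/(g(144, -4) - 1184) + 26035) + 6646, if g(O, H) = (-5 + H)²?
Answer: 36047142/1103 ≈ 32681.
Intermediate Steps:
(1/(g(144, -4) - 1184) + 26035) + 6646 = (1/((-5 - 4)² - 1184) + 26035) + 6646 = (1/((-9)² - 1184) + 26035) + 6646 = (1/(81 - 1184) + 26035) + 6646 = (1/(-1103) + 26035) + 6646 = (-1/1103 + 26035) + 6646 = 28716604/1103 + 6646 = 36047142/1103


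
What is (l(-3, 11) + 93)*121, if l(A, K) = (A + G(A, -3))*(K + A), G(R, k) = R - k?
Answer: 8349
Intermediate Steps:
l(A, K) = (3 + 2*A)*(A + K) (l(A, K) = (A + (A - 1*(-3)))*(K + A) = (A + (A + 3))*(A + K) = (A + (3 + A))*(A + K) = (3 + 2*A)*(A + K))
(l(-3, 11) + 93)*121 = (((-3)**2 - 3*11 - 3*(3 - 3) + 11*(3 - 3)) + 93)*121 = ((9 - 33 - 3*0 + 11*0) + 93)*121 = ((9 - 33 + 0 + 0) + 93)*121 = (-24 + 93)*121 = 69*121 = 8349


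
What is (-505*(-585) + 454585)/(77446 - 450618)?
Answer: -375005/186586 ≈ -2.0098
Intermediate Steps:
(-505*(-585) + 454585)/(77446 - 450618) = (295425 + 454585)/(-373172) = 750010*(-1/373172) = -375005/186586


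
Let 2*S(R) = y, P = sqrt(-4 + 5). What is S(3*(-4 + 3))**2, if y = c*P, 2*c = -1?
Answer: 1/16 ≈ 0.062500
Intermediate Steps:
c = -1/2 (c = (1/2)*(-1) = -1/2 ≈ -0.50000)
P = 1 (P = sqrt(1) = 1)
y = -1/2 (y = -1/2*1 = -1/2 ≈ -0.50000)
S(R) = -1/4 (S(R) = (1/2)*(-1/2) = -1/4)
S(3*(-4 + 3))**2 = (-1/4)**2 = 1/16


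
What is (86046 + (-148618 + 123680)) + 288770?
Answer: 349878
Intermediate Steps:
(86046 + (-148618 + 123680)) + 288770 = (86046 - 24938) + 288770 = 61108 + 288770 = 349878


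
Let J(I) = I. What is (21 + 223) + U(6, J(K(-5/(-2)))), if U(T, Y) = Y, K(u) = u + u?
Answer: 249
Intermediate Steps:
K(u) = 2*u
(21 + 223) + U(6, J(K(-5/(-2)))) = (21 + 223) + 2*(-5/(-2)) = 244 + 2*(-5*(-½)) = 244 + 2*(5/2) = 244 + 5 = 249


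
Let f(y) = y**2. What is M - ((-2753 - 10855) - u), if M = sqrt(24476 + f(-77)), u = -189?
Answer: 13419 + sqrt(30405) ≈ 13593.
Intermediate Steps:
M = sqrt(30405) (M = sqrt(24476 + (-77)**2) = sqrt(24476 + 5929) = sqrt(30405) ≈ 174.37)
M - ((-2753 - 10855) - u) = sqrt(30405) - ((-2753 - 10855) - 1*(-189)) = sqrt(30405) - (-13608 + 189) = sqrt(30405) - 1*(-13419) = sqrt(30405) + 13419 = 13419 + sqrt(30405)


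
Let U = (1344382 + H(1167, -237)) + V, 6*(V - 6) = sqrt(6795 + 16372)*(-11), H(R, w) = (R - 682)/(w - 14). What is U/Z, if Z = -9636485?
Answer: -337440903/2418757735 + 11*sqrt(23167)/57818910 ≈ -0.13948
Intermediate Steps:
H(R, w) = (-682 + R)/(-14 + w)
V = 6 - 11*sqrt(23167)/6 (V = 6 + (sqrt(6795 + 16372)*(-11))/6 = 6 + (sqrt(23167)*(-11))/6 = 6 + (-11*sqrt(23167))/6 = 6 - 11*sqrt(23167)/6 ≈ -273.05)
U = 337440903/251 - 11*sqrt(23167)/6 (U = (1344382 + (-682 + 1167)/(-14 - 237)) + (6 - 11*sqrt(23167)/6) = (1344382 + 485/(-251)) + (6 - 11*sqrt(23167)/6) = (1344382 - 1/251*485) + (6 - 11*sqrt(23167)/6) = (1344382 - 485/251) + (6 - 11*sqrt(23167)/6) = 337439397/251 + (6 - 11*sqrt(23167)/6) = 337440903/251 - 11*sqrt(23167)/6 ≈ 1.3441e+6)
U/Z = (337440903/251 - 11*sqrt(23167)/6)/(-9636485) = (337440903/251 - 11*sqrt(23167)/6)*(-1/9636485) = -337440903/2418757735 + 11*sqrt(23167)/57818910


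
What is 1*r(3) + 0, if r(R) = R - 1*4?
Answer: -1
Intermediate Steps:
r(R) = -4 + R (r(R) = R - 4 = -4 + R)
1*r(3) + 0 = 1*(-4 + 3) + 0 = 1*(-1) + 0 = -1 + 0 = -1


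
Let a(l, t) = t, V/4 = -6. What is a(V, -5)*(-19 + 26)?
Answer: -35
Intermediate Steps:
V = -24 (V = 4*(-6) = -24)
a(V, -5)*(-19 + 26) = -5*(-19 + 26) = -5*7 = -35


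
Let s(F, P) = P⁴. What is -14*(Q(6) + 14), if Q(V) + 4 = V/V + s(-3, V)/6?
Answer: -3178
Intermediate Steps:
Q(V) = -3 + V⁴/6 (Q(V) = -4 + (V/V + V⁴/6) = -4 + (1 + V⁴*(⅙)) = -4 + (1 + V⁴/6) = -3 + V⁴/6)
-14*(Q(6) + 14) = -14*((-3 + (⅙)*6⁴) + 14) = -14*((-3 + (⅙)*1296) + 14) = -14*((-3 + 216) + 14) = -14*(213 + 14) = -14*227 = -3178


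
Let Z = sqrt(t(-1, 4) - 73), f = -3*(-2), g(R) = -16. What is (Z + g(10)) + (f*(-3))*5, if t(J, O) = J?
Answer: -106 + I*sqrt(74) ≈ -106.0 + 8.6023*I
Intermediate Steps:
f = 6
Z = I*sqrt(74) (Z = sqrt(-1 - 73) = sqrt(-74) = I*sqrt(74) ≈ 8.6023*I)
(Z + g(10)) + (f*(-3))*5 = (I*sqrt(74) - 16) + (6*(-3))*5 = (-16 + I*sqrt(74)) - 18*5 = (-16 + I*sqrt(74)) - 90 = -106 + I*sqrt(74)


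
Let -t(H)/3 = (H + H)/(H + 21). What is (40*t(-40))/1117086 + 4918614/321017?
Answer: 17398783362346/1135578055463 ≈ 15.322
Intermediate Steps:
t(H) = -6*H/(21 + H) (t(H) = -3*(H + H)/(H + 21) = -3*2*H/(21 + H) = -6*H/(21 + H))
(40*t(-40))/1117086 + 4918614/321017 = (40*(-6*(-40)/(21 - 40)))/1117086 + 4918614/321017 = (40*(-6*(-40)/(-19)))*(1/1117086) + 4918614*(1/321017) = (40*(-6*(-40)*(-1/19)))*(1/1117086) + 4918614/321017 = (40*(-240/19))*(1/1117086) + 4918614/321017 = -9600/19*1/1117086 + 4918614/321017 = -1600/3537439 + 4918614/321017 = 17398783362346/1135578055463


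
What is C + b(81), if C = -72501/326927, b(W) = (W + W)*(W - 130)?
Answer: -2595219027/326927 ≈ -7938.2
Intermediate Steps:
b(W) = 2*W*(-130 + W) (b(W) = (2*W)*(-130 + W) = 2*W*(-130 + W))
C = -72501/326927 (C = -72501*1/326927 = -72501/326927 ≈ -0.22177)
C + b(81) = -72501/326927 + 2*81*(-130 + 81) = -72501/326927 + 2*81*(-49) = -72501/326927 - 7938 = -2595219027/326927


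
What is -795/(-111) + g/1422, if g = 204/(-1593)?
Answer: 100047107/13969017 ≈ 7.1621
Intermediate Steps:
g = -68/531 (g = 204*(-1/1593) = -68/531 ≈ -0.12806)
-795/(-111) + g/1422 = -795/(-111) - 68/531/1422 = -795*(-1/111) - 68/531*1/1422 = 265/37 - 34/377541 = 100047107/13969017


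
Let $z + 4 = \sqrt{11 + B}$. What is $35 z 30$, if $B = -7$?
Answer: $-2100$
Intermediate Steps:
$z = -2$ ($z = -4 + \sqrt{11 - 7} = -4 + \sqrt{4} = -4 + 2 = -2$)
$35 z 30 = 35 \left(-2\right) 30 = \left(-70\right) 30 = -2100$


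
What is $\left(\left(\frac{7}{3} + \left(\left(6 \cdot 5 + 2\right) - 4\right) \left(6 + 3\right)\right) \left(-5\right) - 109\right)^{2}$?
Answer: $\frac{17156164}{9} \approx 1.9062 \cdot 10^{6}$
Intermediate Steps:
$\left(\left(\frac{7}{3} + \left(\left(6 \cdot 5 + 2\right) - 4\right) \left(6 + 3\right)\right) \left(-5\right) - 109\right)^{2} = \left(\left(7 \cdot \frac{1}{3} + \left(\left(30 + 2\right) - 4\right) 9\right) \left(-5\right) - 109\right)^{2} = \left(\left(\frac{7}{3} + \left(32 - 4\right) 9\right) \left(-5\right) - 109\right)^{2} = \left(\left(\frac{7}{3} + 28 \cdot 9\right) \left(-5\right) - 109\right)^{2} = \left(\left(\frac{7}{3} + 252\right) \left(-5\right) - 109\right)^{2} = \left(\frac{763}{3} \left(-5\right) - 109\right)^{2} = \left(- \frac{3815}{3} - 109\right)^{2} = \left(- \frac{4142}{3}\right)^{2} = \frac{17156164}{9}$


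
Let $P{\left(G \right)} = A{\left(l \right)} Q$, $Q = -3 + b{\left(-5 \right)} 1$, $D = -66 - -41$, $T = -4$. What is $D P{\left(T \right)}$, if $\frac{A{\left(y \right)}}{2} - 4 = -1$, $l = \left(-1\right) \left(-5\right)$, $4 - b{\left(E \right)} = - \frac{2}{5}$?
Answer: $-210$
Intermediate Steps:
$b{\left(E \right)} = \frac{22}{5}$ ($b{\left(E \right)} = 4 - - \frac{2}{5} = 4 + \frac{2}{5} = \frac{22}{5}$)
$l = 5$
$A{\left(y \right)} = 6$ ($A{\left(y \right)} = 8 + 2 \left(-1\right) = 8 - 2 = 6$)
$D = -25$ ($D = -66 + 41 = -25$)
$Q = \frac{7}{5}$ ($Q = -3 + \frac{22}{5} \cdot 1 = -3 + \frac{22}{5} = \frac{7}{5} \approx 1.4$)
$P{\left(G \right)} = \frac{42}{5}$ ($P{\left(G \right)} = 6 \cdot \frac{7}{5} = \frac{42}{5}$)
$D P{\left(T \right)} = \left(-25\right) \frac{42}{5} = -210$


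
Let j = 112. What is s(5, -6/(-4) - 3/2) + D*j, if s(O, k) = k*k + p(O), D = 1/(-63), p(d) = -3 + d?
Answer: 2/9 ≈ 0.22222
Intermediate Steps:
D = -1/63 ≈ -0.015873
s(O, k) = -3 + O + k**2 (s(O, k) = k*k + (-3 + O) = k**2 + (-3 + O) = -3 + O + k**2)
s(5, -6/(-4) - 3/2) + D*j = (-3 + 5 + (-6/(-4) - 3/2)**2) - 1/63*112 = (-3 + 5 + (-6*(-1/4) - 3*1/2)**2) - 16/9 = (-3 + 5 + (3/2 - 3/2)**2) - 16/9 = (-3 + 5 + 0**2) - 16/9 = (-3 + 5 + 0) - 16/9 = 2 - 16/9 = 2/9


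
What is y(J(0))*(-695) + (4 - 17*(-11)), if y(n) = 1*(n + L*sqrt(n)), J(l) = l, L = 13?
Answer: 191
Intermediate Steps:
y(n) = n + 13*sqrt(n) (y(n) = 1*(n + 13*sqrt(n)) = n + 13*sqrt(n))
y(J(0))*(-695) + (4 - 17*(-11)) = (0 + 13*sqrt(0))*(-695) + (4 - 17*(-11)) = (0 + 13*0)*(-695) + (4 + 187) = (0 + 0)*(-695) + 191 = 0*(-695) + 191 = 0 + 191 = 191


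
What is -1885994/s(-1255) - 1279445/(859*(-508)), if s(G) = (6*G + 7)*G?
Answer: 11256712268657/4119947327780 ≈ 2.7322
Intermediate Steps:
s(G) = G*(7 + 6*G) (s(G) = (7 + 6*G)*G = G*(7 + 6*G))
-1885994/s(-1255) - 1279445/(859*(-508)) = -1885994*(-1/(1255*(7 + 6*(-1255)))) - 1279445/(859*(-508)) = -1885994*(-1/(1255*(7 - 7530))) - 1279445/(-436372) = -1885994/((-1255*(-7523))) - 1279445*(-1/436372) = -1885994/9441365 + 1279445/436372 = 11256712268657/4119947327780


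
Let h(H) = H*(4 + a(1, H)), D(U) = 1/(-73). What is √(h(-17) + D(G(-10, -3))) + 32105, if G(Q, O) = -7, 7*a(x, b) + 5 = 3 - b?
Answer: 32105 + 3*I*√3030230/511 ≈ 32105.0 + 10.22*I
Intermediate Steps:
a(x, b) = -2/7 - b/7 (a(x, b) = -5/7 + (3 - b)/7 = -5/7 + (3/7 - b/7) = -2/7 - b/7)
D(U) = -1/73
h(H) = H*(26/7 - H/7) (h(H) = H*(4 + (-2/7 - H/7)) = H*(26/7 - H/7))
√(h(-17) + D(G(-10, -3))) + 32105 = √((⅐)*(-17)*(26 - 1*(-17)) - 1/73) + 32105 = √((⅐)*(-17)*(26 + 17) - 1/73) + 32105 = √((⅐)*(-17)*43 - 1/73) + 32105 = √(-731/7 - 1/73) + 32105 = √(-53370/511) + 32105 = 3*I*√3030230/511 + 32105 = 32105 + 3*I*√3030230/511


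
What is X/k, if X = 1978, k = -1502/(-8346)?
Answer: 8254194/751 ≈ 10991.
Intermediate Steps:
k = 751/4173 (k = -1502*(-1/8346) = 751/4173 ≈ 0.17997)
X/k = 1978/(751/4173) = 1978*(4173/751) = 8254194/751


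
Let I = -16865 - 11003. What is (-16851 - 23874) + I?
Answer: -68593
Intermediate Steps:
I = -27868
(-16851 - 23874) + I = (-16851 - 23874) - 27868 = -40725 - 27868 = -68593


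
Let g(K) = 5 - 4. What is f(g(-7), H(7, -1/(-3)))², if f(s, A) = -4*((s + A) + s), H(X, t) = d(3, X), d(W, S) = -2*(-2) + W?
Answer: 1296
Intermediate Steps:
d(W, S) = 4 + W
g(K) = 1
H(X, t) = 7 (H(X, t) = 4 + 3 = 7)
f(s, A) = -8*s - 4*A (f(s, A) = -4*((A + s) + s) = -4*(A + 2*s) = -8*s - 4*A)
f(g(-7), H(7, -1/(-3)))² = (-8*1 - 4*7)² = (-8 - 28)² = (-36)² = 1296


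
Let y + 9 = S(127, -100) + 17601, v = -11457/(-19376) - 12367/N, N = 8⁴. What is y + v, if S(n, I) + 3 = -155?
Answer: 86465059659/4960256 ≈ 17432.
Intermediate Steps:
N = 4096
S(n, I) = -158 (S(n, I) = -3 - 155 = -158)
v = -12043445/4960256 (v = -11457/(-19376) - 12367/4096 = -11457*(-1/19376) - 12367*1/4096 = 11457/19376 - 12367/4096 = -12043445/4960256 ≈ -2.4280)
y = 17434 (y = -9 + (-158 + 17601) = -9 + 17443 = 17434)
y + v = 17434 - 12043445/4960256 = 86465059659/4960256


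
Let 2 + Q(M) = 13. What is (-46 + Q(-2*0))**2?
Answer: 1225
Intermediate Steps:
Q(M) = 11 (Q(M) = -2 + 13 = 11)
(-46 + Q(-2*0))**2 = (-46 + 11)**2 = (-35)**2 = 1225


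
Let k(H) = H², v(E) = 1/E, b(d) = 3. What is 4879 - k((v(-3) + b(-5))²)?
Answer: 391103/81 ≈ 4828.4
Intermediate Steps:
v(E) = 1/E
4879 - k((v(-3) + b(-5))²) = 4879 - ((1/(-3) + 3)²)² = 4879 - ((-⅓ + 3)²)² = 4879 - ((8/3)²)² = 4879 - (64/9)² = 4879 - 1*4096/81 = 4879 - 4096/81 = 391103/81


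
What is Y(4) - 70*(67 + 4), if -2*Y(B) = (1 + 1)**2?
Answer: -4972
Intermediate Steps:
Y(B) = -2 (Y(B) = -(1 + 1)**2/2 = -1/2*2**2 = -1/2*4 = -2)
Y(4) - 70*(67 + 4) = -2 - 70*(67 + 4) = -2 - 70*71 = -2 - 4970 = -4972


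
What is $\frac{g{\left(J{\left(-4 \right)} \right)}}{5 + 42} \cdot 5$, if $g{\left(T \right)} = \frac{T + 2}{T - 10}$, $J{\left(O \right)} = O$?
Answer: $\frac{5}{329} \approx 0.015198$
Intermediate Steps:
$g{\left(T \right)} = \frac{2 + T}{-10 + T}$ ($g{\left(T \right)} = \frac{2 + T}{T - 10} = \frac{2 + T}{-10 + T}$)
$\frac{g{\left(J{\left(-4 \right)} \right)}}{5 + 42} \cdot 5 = \frac{\frac{1}{-10 - 4} \left(2 - 4\right)}{5 + 42} \cdot 5 = \frac{\frac{1}{-14} \left(-2\right)}{47} \cdot 5 = \frac{\left(- \frac{1}{14}\right) \left(-2\right)}{47} \cdot 5 = \frac{1}{47} \cdot \frac{1}{7} \cdot 5 = \frac{1}{329} \cdot 5 = \frac{5}{329}$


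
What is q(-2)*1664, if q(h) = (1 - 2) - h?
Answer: 1664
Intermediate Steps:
q(h) = -1 - h
q(-2)*1664 = (-1 - 1*(-2))*1664 = (-1 + 2)*1664 = 1*1664 = 1664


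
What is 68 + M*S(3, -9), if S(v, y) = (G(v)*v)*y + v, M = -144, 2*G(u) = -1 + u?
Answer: 3524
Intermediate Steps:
G(u) = -1/2 + u/2 (G(u) = (-1 + u)/2 = -1/2 + u/2)
S(v, y) = v + v*y*(-1/2 + v/2) (S(v, y) = ((-1/2 + v/2)*v)*y + v = (v*(-1/2 + v/2))*y + v = v*y*(-1/2 + v/2) + v = v + v*y*(-1/2 + v/2))
68 + M*S(3, -9) = 68 - 72*3*(2 - 9*(-1 + 3)) = 68 - 72*3*(2 - 9*2) = 68 - 72*3*(2 - 18) = 68 - 72*3*(-16) = 68 - 144*(-24) = 68 + 3456 = 3524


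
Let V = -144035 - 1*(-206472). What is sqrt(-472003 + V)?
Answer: I*sqrt(409566) ≈ 639.97*I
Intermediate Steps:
V = 62437 (V = -144035 + 206472 = 62437)
sqrt(-472003 + V) = sqrt(-472003 + 62437) = sqrt(-409566) = I*sqrt(409566)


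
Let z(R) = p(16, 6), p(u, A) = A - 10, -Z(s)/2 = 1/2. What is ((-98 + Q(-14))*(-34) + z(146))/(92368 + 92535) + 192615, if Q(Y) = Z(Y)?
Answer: 35615094707/184903 ≈ 1.9262e+5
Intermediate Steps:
Z(s) = -1 (Z(s) = -2/2 = -2*½ = -1)
p(u, A) = -10 + A
Q(Y) = -1
z(R) = -4 (z(R) = -10 + 6 = -4)
((-98 + Q(-14))*(-34) + z(146))/(92368 + 92535) + 192615 = ((-98 - 1)*(-34) - 4)/(92368 + 92535) + 192615 = (-99*(-34) - 4)/184903 + 192615 = (3366 - 4)*(1/184903) + 192615 = 3362*(1/184903) + 192615 = 3362/184903 + 192615 = 35615094707/184903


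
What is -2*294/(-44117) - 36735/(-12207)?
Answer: 542605237/179512073 ≈ 3.0227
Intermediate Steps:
-2*294/(-44117) - 36735/(-12207) = -588*(-1/44117) - 36735*(-1/12207) = 588/44117 + 12245/4069 = 542605237/179512073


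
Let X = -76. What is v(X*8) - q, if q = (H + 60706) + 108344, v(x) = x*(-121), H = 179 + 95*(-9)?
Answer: -94806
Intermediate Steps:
H = -676 (H = 179 - 855 = -676)
v(x) = -121*x
q = 168374 (q = (-676 + 60706) + 108344 = 60030 + 108344 = 168374)
v(X*8) - q = -(-9196)*8 - 1*168374 = -121*(-608) - 168374 = 73568 - 168374 = -94806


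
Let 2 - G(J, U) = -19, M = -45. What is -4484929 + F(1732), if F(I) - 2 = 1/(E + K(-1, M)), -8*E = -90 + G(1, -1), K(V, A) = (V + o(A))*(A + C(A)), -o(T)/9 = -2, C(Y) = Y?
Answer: -54586046525/12171 ≈ -4.4849e+6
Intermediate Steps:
G(J, U) = 21 (G(J, U) = 2 - 1*(-19) = 2 + 19 = 21)
o(T) = 18 (o(T) = -9*(-2) = 18)
K(V, A) = 2*A*(18 + V) (K(V, A) = (V + 18)*(A + A) = (18 + V)*(2*A) = 2*A*(18 + V))
E = 69/8 (E = -(-90 + 21)/8 = -1/8*(-69) = 69/8 ≈ 8.6250)
F(I) = 24334/12171 (F(I) = 2 + 1/(69/8 + 2*(-45)*(18 - 1)) = 2 + 1/(69/8 + 2*(-45)*17) = 2 + 1/(69/8 - 1530) = 2 + 1/(-12171/8) = 2 - 8/12171 = 24334/12171)
-4484929 + F(1732) = -4484929 + 24334/12171 = -54586046525/12171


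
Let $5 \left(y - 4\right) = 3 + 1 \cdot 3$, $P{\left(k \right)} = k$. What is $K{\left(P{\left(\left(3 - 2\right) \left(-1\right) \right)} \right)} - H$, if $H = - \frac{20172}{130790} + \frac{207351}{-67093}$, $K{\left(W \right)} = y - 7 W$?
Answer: $\frac{330558482}{21402667} \approx 15.445$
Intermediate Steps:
$y = \frac{26}{5}$ ($y = 4 + \frac{3 + 1 \cdot 3}{5} = 4 + \frac{3 + 3}{5} = 4 + \frac{1}{5} \cdot 6 = 4 + \frac{6}{5} = \frac{26}{5} \approx 5.2$)
$K{\left(W \right)} = \frac{26}{5} - 7 W$
$H = - \frac{347229723}{107013335}$ ($H = \left(-20172\right) \frac{1}{130790} + 207351 \left(- \frac{1}{67093}\right) = - \frac{246}{1595} - \frac{207351}{67093} = - \frac{347229723}{107013335} \approx -3.2447$)
$K{\left(P{\left(\left(3 - 2\right) \left(-1\right) \right)} \right)} - H = \left(\frac{26}{5} - 7 \left(3 - 2\right) \left(-1\right)\right) - - \frac{347229723}{107013335} = \left(\frac{26}{5} - 7 \cdot 1 \left(-1\right)\right) + \frac{347229723}{107013335} = \left(\frac{26}{5} - -7\right) + \frac{347229723}{107013335} = \left(\frac{26}{5} + 7\right) + \frac{347229723}{107013335} = \frac{61}{5} + \frac{347229723}{107013335} = \frac{330558482}{21402667}$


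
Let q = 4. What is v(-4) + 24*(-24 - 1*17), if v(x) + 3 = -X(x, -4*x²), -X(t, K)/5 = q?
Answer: -967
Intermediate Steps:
X(t, K) = -20 (X(t, K) = -5*4 = -20)
v(x) = 17 (v(x) = -3 - 1*(-20) = -3 + 20 = 17)
v(-4) + 24*(-24 - 1*17) = 17 + 24*(-24 - 1*17) = 17 + 24*(-24 - 17) = 17 + 24*(-41) = 17 - 984 = -967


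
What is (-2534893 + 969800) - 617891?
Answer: -2182984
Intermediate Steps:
(-2534893 + 969800) - 617891 = -1565093 - 617891 = -2182984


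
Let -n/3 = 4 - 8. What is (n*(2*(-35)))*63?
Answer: -52920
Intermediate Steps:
n = 12 (n = -3*(4 - 8) = -3*(-4) = 12)
(n*(2*(-35)))*63 = (12*(2*(-35)))*63 = (12*(-70))*63 = -840*63 = -52920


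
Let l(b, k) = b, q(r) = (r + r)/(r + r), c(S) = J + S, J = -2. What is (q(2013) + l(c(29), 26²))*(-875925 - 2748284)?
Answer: -101477852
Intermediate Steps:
c(S) = -2 + S
q(r) = 1 (q(r) = (2*r)/((2*r)) = (2*r)*(1/(2*r)) = 1)
(q(2013) + l(c(29), 26²))*(-875925 - 2748284) = (1 + (-2 + 29))*(-875925 - 2748284) = (1 + 27)*(-3624209) = 28*(-3624209) = -101477852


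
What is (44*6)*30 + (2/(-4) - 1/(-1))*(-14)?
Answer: 7913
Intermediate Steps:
(44*6)*30 + (2/(-4) - 1/(-1))*(-14) = 264*30 + (2*(-¼) - 1*(-1))*(-14) = 7920 + (-½ + 1)*(-14) = 7920 + (½)*(-14) = 7920 - 7 = 7913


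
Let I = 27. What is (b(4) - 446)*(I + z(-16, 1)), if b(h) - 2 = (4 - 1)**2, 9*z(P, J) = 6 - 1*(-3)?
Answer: -12180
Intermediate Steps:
z(P, J) = 1 (z(P, J) = (6 - 1*(-3))/9 = (6 + 3)/9 = (1/9)*9 = 1)
b(h) = 11 (b(h) = 2 + (4 - 1)**2 = 2 + 3**2 = 2 + 9 = 11)
(b(4) - 446)*(I + z(-16, 1)) = (11 - 446)*(27 + 1) = -435*28 = -12180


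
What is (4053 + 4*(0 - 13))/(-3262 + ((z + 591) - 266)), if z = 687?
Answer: -4001/2250 ≈ -1.7782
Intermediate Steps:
(4053 + 4*(0 - 13))/(-3262 + ((z + 591) - 266)) = (4053 + 4*(0 - 13))/(-3262 + ((687 + 591) - 266)) = (4053 + 4*(-13))/(-3262 + (1278 - 266)) = (4053 - 52)/(-3262 + 1012) = 4001/(-2250) = 4001*(-1/2250) = -4001/2250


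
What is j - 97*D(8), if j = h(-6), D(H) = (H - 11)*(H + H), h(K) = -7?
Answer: 4649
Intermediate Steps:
D(H) = 2*H*(-11 + H) (D(H) = (-11 + H)*(2*H) = 2*H*(-11 + H))
j = -7
j - 97*D(8) = -7 - 194*8*(-11 + 8) = -7 - 194*8*(-3) = -7 - 97*(-48) = -7 + 4656 = 4649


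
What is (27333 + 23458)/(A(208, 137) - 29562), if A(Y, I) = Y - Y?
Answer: -3907/2274 ≈ -1.7181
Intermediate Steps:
A(Y, I) = 0
(27333 + 23458)/(A(208, 137) - 29562) = (27333 + 23458)/(0 - 29562) = 50791/(-29562) = 50791*(-1/29562) = -3907/2274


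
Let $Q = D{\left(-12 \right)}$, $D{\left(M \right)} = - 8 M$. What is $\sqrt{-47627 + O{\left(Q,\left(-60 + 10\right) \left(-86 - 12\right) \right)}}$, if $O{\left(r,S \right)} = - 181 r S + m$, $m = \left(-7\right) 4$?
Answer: $i \sqrt{85190055} \approx 9229.8 i$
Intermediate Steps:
$m = -28$
$Q = 96$ ($Q = \left(-8\right) \left(-12\right) = 96$)
$O{\left(r,S \right)} = -28 - 181 S r$ ($O{\left(r,S \right)} = - 181 r S - 28 = - 181 S r - 28 = -28 - 181 S r$)
$\sqrt{-47627 + O{\left(Q,\left(-60 + 10\right) \left(-86 - 12\right) \right)}} = \sqrt{-47627 - \left(28 + 181 \left(-60 + 10\right) \left(-86 - 12\right) 96\right)} = \sqrt{-47627 - \left(28 + 181 \left(\left(-50\right) \left(-98\right)\right) 96\right)} = \sqrt{-47627 - \left(28 + 886900 \cdot 96\right)} = \sqrt{-47627 - 85142428} = \sqrt{-85190055} = i \sqrt{85190055}$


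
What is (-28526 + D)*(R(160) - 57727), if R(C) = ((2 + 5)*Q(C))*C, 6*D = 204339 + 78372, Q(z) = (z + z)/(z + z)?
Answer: -2104931295/2 ≈ -1.0525e+9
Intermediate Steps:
Q(z) = 1 (Q(z) = (2*z)/((2*z)) = (2*z)*(1/(2*z)) = 1)
D = 94237/2 (D = (204339 + 78372)/6 = (⅙)*282711 = 94237/2 ≈ 47119.)
R(C) = 7*C (R(C) = ((2 + 5)*1)*C = (7*1)*C = 7*C)
(-28526 + D)*(R(160) - 57727) = (-28526 + 94237/2)*(7*160 - 57727) = 37185*(1120 - 57727)/2 = (37185/2)*(-56607) = -2104931295/2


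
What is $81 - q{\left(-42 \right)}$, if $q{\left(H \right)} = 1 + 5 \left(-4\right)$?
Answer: $100$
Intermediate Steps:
$q{\left(H \right)} = -19$ ($q{\left(H \right)} = 1 - 20 = -19$)
$81 - q{\left(-42 \right)} = 81 - -19 = 81 + 19 = 100$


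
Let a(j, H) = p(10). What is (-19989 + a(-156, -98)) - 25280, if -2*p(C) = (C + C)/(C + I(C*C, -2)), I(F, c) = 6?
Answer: -362157/8 ≈ -45270.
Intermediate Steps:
p(C) = -C/(6 + C) (p(C) = -(C + C)/(2*(C + 6)) = -2*C/(2*(6 + C)) = -C/(6 + C))
a(j, H) = -5/8 (a(j, H) = -1*10/(6 + 10) = -1*10/16 = -1*10*1/16 = -5/8)
(-19989 + a(-156, -98)) - 25280 = (-19989 - 5/8) - 25280 = -159917/8 - 25280 = -362157/8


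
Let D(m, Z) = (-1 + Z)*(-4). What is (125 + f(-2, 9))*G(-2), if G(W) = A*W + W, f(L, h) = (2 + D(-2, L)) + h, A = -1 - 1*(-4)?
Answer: -1184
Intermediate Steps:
A = 3 (A = -1 + 4 = 3)
D(m, Z) = 4 - 4*Z
f(L, h) = 6 + h - 4*L (f(L, h) = (2 + (4 - 4*L)) + h = (6 - 4*L) + h = 6 + h - 4*L)
G(W) = 4*W (G(W) = 3*W + W = 4*W)
(125 + f(-2, 9))*G(-2) = (125 + (6 + 9 - 4*(-2)))*(4*(-2)) = (125 + (6 + 9 + 8))*(-8) = (125 + 23)*(-8) = 148*(-8) = -1184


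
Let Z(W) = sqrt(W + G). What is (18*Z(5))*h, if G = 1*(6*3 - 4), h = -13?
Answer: -234*sqrt(19) ≈ -1020.0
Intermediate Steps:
G = 14 (G = 1*(18 - 4) = 1*14 = 14)
Z(W) = sqrt(14 + W) (Z(W) = sqrt(W + 14) = sqrt(14 + W))
(18*Z(5))*h = (18*sqrt(14 + 5))*(-13) = (18*sqrt(19))*(-13) = -234*sqrt(19)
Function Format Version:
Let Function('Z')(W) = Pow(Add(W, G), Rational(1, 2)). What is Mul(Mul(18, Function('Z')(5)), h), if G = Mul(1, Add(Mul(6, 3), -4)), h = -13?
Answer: Mul(-234, Pow(19, Rational(1, 2))) ≈ -1020.0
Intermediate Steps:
G = 14 (G = Mul(1, Add(18, -4)) = Mul(1, 14) = 14)
Function('Z')(W) = Pow(Add(14, W), Rational(1, 2)) (Function('Z')(W) = Pow(Add(W, 14), Rational(1, 2)) = Pow(Add(14, W), Rational(1, 2)))
Mul(Mul(18, Function('Z')(5)), h) = Mul(Mul(18, Pow(Add(14, 5), Rational(1, 2))), -13) = Mul(Mul(18, Pow(19, Rational(1, 2))), -13) = Mul(-234, Pow(19, Rational(1, 2)))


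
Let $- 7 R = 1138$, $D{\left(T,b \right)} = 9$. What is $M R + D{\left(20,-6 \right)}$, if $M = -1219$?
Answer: $\frac{1387285}{7} \approx 1.9818 \cdot 10^{5}$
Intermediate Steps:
$R = - \frac{1138}{7}$ ($R = \left(- \frac{1}{7}\right) 1138 = - \frac{1138}{7} \approx -162.57$)
$M R + D{\left(20,-6 \right)} = \left(-1219\right) \left(- \frac{1138}{7}\right) + 9 = \frac{1387222}{7} + 9 = \frac{1387285}{7}$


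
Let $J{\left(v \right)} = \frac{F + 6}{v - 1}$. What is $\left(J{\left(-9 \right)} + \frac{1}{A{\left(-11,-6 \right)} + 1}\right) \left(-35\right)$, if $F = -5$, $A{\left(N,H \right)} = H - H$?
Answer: $- \frac{63}{2} \approx -31.5$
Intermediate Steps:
$A{\left(N,H \right)} = 0$
$J{\left(v \right)} = \frac{1}{-1 + v}$ ($J{\left(v \right)} = \frac{-5 + 6}{v - 1} = 1 \frac{1}{-1 + v} = \frac{1}{-1 + v}$)
$\left(J{\left(-9 \right)} + \frac{1}{A{\left(-11,-6 \right)} + 1}\right) \left(-35\right) = \left(\frac{1}{-1 - 9} + \frac{1}{0 + 1}\right) \left(-35\right) = \left(\frac{1}{-10} + 1^{-1}\right) \left(-35\right) = \left(- \frac{1}{10} + 1\right) \left(-35\right) = \frac{9}{10} \left(-35\right) = - \frac{63}{2}$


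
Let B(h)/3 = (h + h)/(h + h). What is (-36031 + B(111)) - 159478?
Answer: -195506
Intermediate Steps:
B(h) = 3 (B(h) = 3*((h + h)/(h + h)) = 3*((2*h)/((2*h))) = 3*((2*h)*(1/(2*h))) = 3*1 = 3)
(-36031 + B(111)) - 159478 = (-36031 + 3) - 159478 = -36028 - 159478 = -195506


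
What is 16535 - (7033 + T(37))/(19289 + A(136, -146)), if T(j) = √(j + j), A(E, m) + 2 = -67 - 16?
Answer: 317531107/19204 - √74/19204 ≈ 16535.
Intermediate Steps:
A(E, m) = -85 (A(E, m) = -2 + (-67 - 16) = -2 - 83 = -85)
T(j) = √2*√j (T(j) = √(2*j) = √2*√j)
16535 - (7033 + T(37))/(19289 + A(136, -146)) = 16535 - (7033 + √2*√37)/(19289 - 85) = 16535 - (7033 + √74)/19204 = 16535 - (7033/19204 + √74/19204) = 16535 + (-7033/19204 - √74/19204) = 317531107/19204 - √74/19204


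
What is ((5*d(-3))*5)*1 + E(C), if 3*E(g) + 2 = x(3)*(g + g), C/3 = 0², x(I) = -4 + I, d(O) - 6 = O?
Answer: 223/3 ≈ 74.333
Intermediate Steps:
d(O) = 6 + O
C = 0 (C = 3*0² = 3*0 = 0)
E(g) = -⅔ - 2*g/3 (E(g) = -⅔ + ((-4 + 3)*(g + g))/3 = -⅔ + (-2*g)/3 = -⅔ - 2*g/3)
((5*d(-3))*5)*1 + E(C) = ((5*(6 - 3))*5)*1 + (-⅔ - ⅔*0) = ((5*3)*5)*1 + (-⅔ + 0) = (15*5)*1 - ⅔ = 75*1 - ⅔ = 75 - ⅔ = 223/3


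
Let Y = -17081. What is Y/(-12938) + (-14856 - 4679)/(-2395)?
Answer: 58730565/6197302 ≈ 9.4768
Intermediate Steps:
Y/(-12938) + (-14856 - 4679)/(-2395) = -17081/(-12938) + (-14856 - 4679)/(-2395) = -17081*(-1/12938) - 19535*(-1/2395) = 17081/12938 + 3907/479 = 58730565/6197302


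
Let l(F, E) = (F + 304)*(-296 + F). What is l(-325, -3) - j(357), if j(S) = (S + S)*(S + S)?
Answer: -496755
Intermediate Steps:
l(F, E) = (-296 + F)*(304 + F) (l(F, E) = (304 + F)*(-296 + F) = (-296 + F)*(304 + F))
j(S) = 4*S² (j(S) = (2*S)*(2*S) = 4*S²)
l(-325, -3) - j(357) = (-89984 + (-325)² + 8*(-325)) - 4*357² = (-89984 + 105625 - 2600) - 4*127449 = 13041 - 1*509796 = 13041 - 509796 = -496755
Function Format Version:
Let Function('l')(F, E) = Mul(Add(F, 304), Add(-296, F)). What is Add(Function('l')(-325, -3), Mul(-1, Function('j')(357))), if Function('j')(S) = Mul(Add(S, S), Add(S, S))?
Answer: -496755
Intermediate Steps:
Function('l')(F, E) = Mul(Add(-296, F), Add(304, F)) (Function('l')(F, E) = Mul(Add(304, F), Add(-296, F)) = Mul(Add(-296, F), Add(304, F)))
Function('j')(S) = Mul(4, Pow(S, 2)) (Function('j')(S) = Mul(Mul(2, S), Mul(2, S)) = Mul(4, Pow(S, 2)))
Add(Function('l')(-325, -3), Mul(-1, Function('j')(357))) = Add(Add(-89984, Pow(-325, 2), Mul(8, -325)), Mul(-1, Mul(4, Pow(357, 2)))) = Add(Add(-89984, 105625, -2600), Mul(-1, Mul(4, 127449))) = Add(13041, Mul(-1, 509796)) = Add(13041, -509796) = -496755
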